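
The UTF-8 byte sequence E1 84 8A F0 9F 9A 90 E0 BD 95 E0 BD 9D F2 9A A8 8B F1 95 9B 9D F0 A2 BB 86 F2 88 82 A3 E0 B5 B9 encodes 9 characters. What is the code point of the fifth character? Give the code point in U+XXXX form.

U+9AA0B

Offset 0: leading byte 0xE1 = 11100001 → 3-byte char #1 = E1 84 8A.
Offset 3: leading byte 0xF0 = 11110000 → 4-byte char #2 = F0 9F 9A 90.
Offset 7: leading byte 0xE0 = 11100000 → 3-byte char #3 = E0 BD 95.
Offset 10: leading byte 0xE0 = 11100000 → 3-byte char #4 = E0 BD 9D.
Offset 13: leading byte 0xF2 = 11110010 → 4-byte char #5 = F2 9A A8 8B.
Leading byte 0xF2 = 11110010 matches 11110xxx → 4-byte sequence.
Byte 1: 0xF2 = 11110010, payload 010 (3 bits).
Byte 2: 0x9A = 10011010 (10xxxxxx ✓), payload 011010.
Byte 3: 0xA8 = 10101000 (10xxxxxx ✓), payload 101000.
Byte 4: 0x8B = 10001011 (10xxxxxx ✓), payload 001011.
Concatenate: 010011010101000001011 = 0x9AA0B (21 bits → U+9AA0B).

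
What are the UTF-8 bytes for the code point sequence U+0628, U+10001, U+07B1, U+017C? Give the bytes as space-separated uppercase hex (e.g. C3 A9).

D8 A8 F0 90 80 81 DE B1 C5 BC

U+0628: 2-byte form → D8 A8.
U+10001: 4-byte form → F0 90 80 81.
U+07B1: 2-byte form → DE B1.
U+017C: 2-byte form → C5 BC.
Concatenated (10 bytes): D8 A8 F0 90 80 81 DE B1 C5 BC.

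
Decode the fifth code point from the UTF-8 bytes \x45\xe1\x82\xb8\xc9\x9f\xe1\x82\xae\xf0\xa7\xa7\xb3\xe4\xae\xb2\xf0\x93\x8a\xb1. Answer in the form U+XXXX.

Offset 0: leading byte 0x45 = 01000101 → 1-byte char #1 = 45.
Offset 1: leading byte 0xE1 = 11100001 → 3-byte char #2 = E1 82 B8.
Offset 4: leading byte 0xC9 = 11001001 → 2-byte char #3 = C9 9F.
Offset 6: leading byte 0xE1 = 11100001 → 3-byte char #4 = E1 82 AE.
Offset 9: leading byte 0xF0 = 11110000 → 4-byte char #5 = F0 A7 A7 B3.
Leading byte 0xF0 = 11110000 matches 11110xxx → 4-byte sequence.
Byte 1: 0xF0 = 11110000, payload 000 (3 bits).
Byte 2: 0xA7 = 10100111 (10xxxxxx ✓), payload 100111.
Byte 3: 0xA7 = 10100111 (10xxxxxx ✓), payload 100111.
Byte 4: 0xB3 = 10110011 (10xxxxxx ✓), payload 110011.
Concatenate: 000100111100111110011 = 0x279F3 (21 bits → U+279F3).

U+279F3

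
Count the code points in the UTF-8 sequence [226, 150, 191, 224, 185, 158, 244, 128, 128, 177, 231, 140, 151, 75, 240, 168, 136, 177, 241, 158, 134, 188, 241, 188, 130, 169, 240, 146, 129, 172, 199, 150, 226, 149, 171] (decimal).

Byte at offset 0: 0xE2 = 11100010 → 3-byte char (#1). Advance 3.
Byte at offset 3: 0xE0 = 11100000 → 3-byte char (#2). Advance 3.
Byte at offset 6: 0xF4 = 11110100 → 4-byte char (#3). Advance 4.
Byte at offset 10: 0xE7 = 11100111 → 3-byte char (#4). Advance 3.
Byte at offset 13: 0x4B = 01001011 → 1-byte char (#5). Advance 1.
Byte at offset 14: 0xF0 = 11110000 → 4-byte char (#6). Advance 4.
Byte at offset 18: 0xF1 = 11110001 → 4-byte char (#7). Advance 4.
Byte at offset 22: 0xF1 = 11110001 → 4-byte char (#8). Advance 4.
Byte at offset 26: 0xF0 = 11110000 → 4-byte char (#9). Advance 4.
Byte at offset 30: 0xC7 = 11000111 → 2-byte char (#10). Advance 2.
Byte at offset 32: 0xE2 = 11100010 → 3-byte char (#11). Advance 3.
Reached end at offset 35 after 11 code points.

11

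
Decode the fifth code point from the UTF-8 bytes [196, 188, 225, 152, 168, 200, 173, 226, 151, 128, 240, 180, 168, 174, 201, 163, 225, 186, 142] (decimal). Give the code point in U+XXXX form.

U+34A2E

Offset 0: leading byte 0xC4 = 11000100 → 2-byte char #1 = C4 BC.
Offset 2: leading byte 0xE1 = 11100001 → 3-byte char #2 = E1 98 A8.
Offset 5: leading byte 0xC8 = 11001000 → 2-byte char #3 = C8 AD.
Offset 7: leading byte 0xE2 = 11100010 → 3-byte char #4 = E2 97 80.
Offset 10: leading byte 0xF0 = 11110000 → 4-byte char #5 = F0 B4 A8 AE.
Leading byte 0xF0 = 11110000 matches 11110xxx → 4-byte sequence.
Byte 1: 0xF0 = 11110000, payload 000 (3 bits).
Byte 2: 0xB4 = 10110100 (10xxxxxx ✓), payload 110100.
Byte 3: 0xA8 = 10101000 (10xxxxxx ✓), payload 101000.
Byte 4: 0xAE = 10101110 (10xxxxxx ✓), payload 101110.
Concatenate: 000110100101000101110 = 0x34A2E (21 bits → U+34A2E).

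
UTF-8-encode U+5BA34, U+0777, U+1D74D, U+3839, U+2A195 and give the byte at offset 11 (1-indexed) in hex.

1-indexed offset 11 is 0-indexed offset 10.
U+5BA34 → 4-byte form F1 9B A8 B4 at offsets 0–3.
U+0777 → 2-byte form DD B7 at offsets 4–5.
U+1D74D → 4-byte form F0 9D 9D 8D at offsets 6–9.
U+3839 → 3-byte form E3 A0 B9 at offsets 10–12.
Offset 10 falls in char 4's range; it's byte 1 of E3 A0 B9 = 0xE3.

0xE3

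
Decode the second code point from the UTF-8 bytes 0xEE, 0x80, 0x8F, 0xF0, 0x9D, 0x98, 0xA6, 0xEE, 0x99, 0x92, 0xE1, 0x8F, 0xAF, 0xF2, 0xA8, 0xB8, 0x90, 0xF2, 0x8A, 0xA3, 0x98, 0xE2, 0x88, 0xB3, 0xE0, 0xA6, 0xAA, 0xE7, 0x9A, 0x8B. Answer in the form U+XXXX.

U+1D626

Offset 0: leading byte 0xEE = 11101110 → 3-byte char #1 = EE 80 8F.
Offset 3: leading byte 0xF0 = 11110000 → 4-byte char #2 = F0 9D 98 A6.
Leading byte 0xF0 = 11110000 matches 11110xxx → 4-byte sequence.
Byte 1: 0xF0 = 11110000, payload 000 (3 bits).
Byte 2: 0x9D = 10011101 (10xxxxxx ✓), payload 011101.
Byte 3: 0x98 = 10011000 (10xxxxxx ✓), payload 011000.
Byte 4: 0xA6 = 10100110 (10xxxxxx ✓), payload 100110.
Concatenate: 000011101011000100110 = 0x1D626 (21 bits → U+1D626).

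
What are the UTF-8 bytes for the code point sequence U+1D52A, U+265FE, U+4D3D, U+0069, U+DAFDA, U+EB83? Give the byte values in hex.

U+1D52A: 4-byte form → F0 9D 94 AA.
U+265FE: 4-byte form → F0 A6 97 BE.
U+4D3D: 3-byte form → E4 B4 BD.
U+0069: 1-byte form → 69.
U+DAFDA: 4-byte form → F3 9A BF 9A.
U+EB83: 3-byte form → EE AE 83.
Concatenated (19 bytes): F0 9D 94 AA F0 A6 97 BE E4 B4 BD 69 F3 9A BF 9A EE AE 83.

F0 9D 94 AA F0 A6 97 BE E4 B4 BD 69 F3 9A BF 9A EE AE 83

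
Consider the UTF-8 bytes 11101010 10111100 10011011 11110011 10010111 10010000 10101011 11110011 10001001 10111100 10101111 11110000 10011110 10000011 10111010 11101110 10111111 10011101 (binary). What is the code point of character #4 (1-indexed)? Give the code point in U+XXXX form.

Offset 0: leading byte 0xEA = 11101010 → 3-byte char #1 = EA BC 9B.
Offset 3: leading byte 0xF3 = 11110011 → 4-byte char #2 = F3 97 90 AB.
Offset 7: leading byte 0xF3 = 11110011 → 4-byte char #3 = F3 89 BC AF.
Offset 11: leading byte 0xF0 = 11110000 → 4-byte char #4 = F0 9E 83 BA.
Leading byte 0xF0 = 11110000 matches 11110xxx → 4-byte sequence.
Byte 1: 0xF0 = 11110000, payload 000 (3 bits).
Byte 2: 0x9E = 10011110 (10xxxxxx ✓), payload 011110.
Byte 3: 0x83 = 10000011 (10xxxxxx ✓), payload 000011.
Byte 4: 0xBA = 10111010 (10xxxxxx ✓), payload 111010.
Concatenate: 000011110000011111010 = 0x1E0FA (21 bits → U+1E0FA).

U+1E0FA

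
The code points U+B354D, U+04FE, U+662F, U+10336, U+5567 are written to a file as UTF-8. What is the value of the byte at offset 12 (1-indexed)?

0x8C

1-indexed offset 12 is 0-indexed offset 11.
U+B354D → 4-byte form F2 B3 95 8D at offsets 0–3.
U+04FE → 2-byte form D3 BE at offsets 4–5.
U+662F → 3-byte form E6 98 AF at offsets 6–8.
U+10336 → 4-byte form F0 90 8C B6 at offsets 9–12.
Offset 11 falls in char 4's range; it's byte 3 of F0 90 8C B6 = 0x8C.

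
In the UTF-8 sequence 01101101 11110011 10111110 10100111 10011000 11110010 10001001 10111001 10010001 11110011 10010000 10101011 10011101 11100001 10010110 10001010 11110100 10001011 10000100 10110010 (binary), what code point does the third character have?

U+89E51

Offset 0: leading byte 0x6D = 01101101 → 1-byte char #1 = 6D.
Offset 1: leading byte 0xF3 = 11110011 → 4-byte char #2 = F3 BE A7 98.
Offset 5: leading byte 0xF2 = 11110010 → 4-byte char #3 = F2 89 B9 91.
Leading byte 0xF2 = 11110010 matches 11110xxx → 4-byte sequence.
Byte 1: 0xF2 = 11110010, payload 010 (3 bits).
Byte 2: 0x89 = 10001001 (10xxxxxx ✓), payload 001001.
Byte 3: 0xB9 = 10111001 (10xxxxxx ✓), payload 111001.
Byte 4: 0x91 = 10010001 (10xxxxxx ✓), payload 010001.
Concatenate: 010001001111001010001 = 0x89E51 (21 bits → U+89E51).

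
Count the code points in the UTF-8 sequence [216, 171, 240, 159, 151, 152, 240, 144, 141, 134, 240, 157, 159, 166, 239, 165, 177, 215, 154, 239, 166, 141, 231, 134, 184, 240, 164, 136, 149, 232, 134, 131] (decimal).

Byte at offset 0: 0xD8 = 11011000 → 2-byte char (#1). Advance 2.
Byte at offset 2: 0xF0 = 11110000 → 4-byte char (#2). Advance 4.
Byte at offset 6: 0xF0 = 11110000 → 4-byte char (#3). Advance 4.
Byte at offset 10: 0xF0 = 11110000 → 4-byte char (#4). Advance 4.
Byte at offset 14: 0xEF = 11101111 → 3-byte char (#5). Advance 3.
Byte at offset 17: 0xD7 = 11010111 → 2-byte char (#6). Advance 2.
Byte at offset 19: 0xEF = 11101111 → 3-byte char (#7). Advance 3.
Byte at offset 22: 0xE7 = 11100111 → 3-byte char (#8). Advance 3.
Byte at offset 25: 0xF0 = 11110000 → 4-byte char (#9). Advance 4.
Byte at offset 29: 0xE8 = 11101000 → 3-byte char (#10). Advance 3.
Reached end at offset 32 after 10 code points.

10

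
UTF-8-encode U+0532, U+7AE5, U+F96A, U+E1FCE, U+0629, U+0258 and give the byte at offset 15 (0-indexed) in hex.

U+0532 → 2-byte form D4 B2 at offsets 0–1.
U+7AE5 → 3-byte form E7 AB A5 at offsets 2–4.
U+F96A → 3-byte form EF A5 AA at offsets 5–7.
U+E1FCE → 4-byte form F3 A1 BF 8E at offsets 8–11.
U+0629 → 2-byte form D8 A9 at offsets 12–13.
U+0258 → 2-byte form C9 98 at offsets 14–15.
Offset 15 falls in char 6's range; it's byte 2 of C9 98 = 0x98.

0x98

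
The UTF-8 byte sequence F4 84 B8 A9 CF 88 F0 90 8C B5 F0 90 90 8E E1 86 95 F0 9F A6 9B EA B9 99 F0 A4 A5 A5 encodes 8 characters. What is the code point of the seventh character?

U+AE59

Offset 0: leading byte 0xF4 = 11110100 → 4-byte char #1 = F4 84 B8 A9.
Offset 4: leading byte 0xCF = 11001111 → 2-byte char #2 = CF 88.
Offset 6: leading byte 0xF0 = 11110000 → 4-byte char #3 = F0 90 8C B5.
Offset 10: leading byte 0xF0 = 11110000 → 4-byte char #4 = F0 90 90 8E.
Offset 14: leading byte 0xE1 = 11100001 → 3-byte char #5 = E1 86 95.
Offset 17: leading byte 0xF0 = 11110000 → 4-byte char #6 = F0 9F A6 9B.
Offset 21: leading byte 0xEA = 11101010 → 3-byte char #7 = EA B9 99.
Leading byte 0xEA = 11101010 matches 1110xxxx → 3-byte sequence.
Byte 1: 0xEA = 11101010, payload 1010 (4 bits).
Byte 2: 0xB9 = 10111001 (10xxxxxx ✓), payload 111001.
Byte 3: 0x99 = 10011001 (10xxxxxx ✓), payload 011001.
Concatenate: 1010111001011001 = 0xAE59 (16 bits → U+AE59).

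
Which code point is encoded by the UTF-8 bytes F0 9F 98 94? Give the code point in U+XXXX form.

U+1F614

Leading byte 0xF0 = 11110000 matches 11110xxx → 4-byte sequence.
Byte 1: 0xF0 = 11110000, payload 000 (3 bits).
Byte 2: 0x9F = 10011111 (10xxxxxx ✓), payload 011111.
Byte 3: 0x98 = 10011000 (10xxxxxx ✓), payload 011000.
Byte 4: 0x94 = 10010100 (10xxxxxx ✓), payload 010100.
Concatenate: 000011111011000010100 = 0x1F614 (21 bits → U+1F614).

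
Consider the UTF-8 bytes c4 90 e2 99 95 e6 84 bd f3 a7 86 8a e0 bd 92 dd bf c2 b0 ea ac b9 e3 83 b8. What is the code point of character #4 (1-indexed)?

Offset 0: leading byte 0xC4 = 11000100 → 2-byte char #1 = C4 90.
Offset 2: leading byte 0xE2 = 11100010 → 3-byte char #2 = E2 99 95.
Offset 5: leading byte 0xE6 = 11100110 → 3-byte char #3 = E6 84 BD.
Offset 8: leading byte 0xF3 = 11110011 → 4-byte char #4 = F3 A7 86 8A.
Leading byte 0xF3 = 11110011 matches 11110xxx → 4-byte sequence.
Byte 1: 0xF3 = 11110011, payload 011 (3 bits).
Byte 2: 0xA7 = 10100111 (10xxxxxx ✓), payload 100111.
Byte 3: 0x86 = 10000110 (10xxxxxx ✓), payload 000110.
Byte 4: 0x8A = 10001010 (10xxxxxx ✓), payload 001010.
Concatenate: 011100111000110001010 = 0xE718A (21 bits → U+E718A).

U+E718A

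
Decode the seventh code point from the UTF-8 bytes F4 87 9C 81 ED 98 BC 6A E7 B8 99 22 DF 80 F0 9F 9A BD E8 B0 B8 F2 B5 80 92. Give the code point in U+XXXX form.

Offset 0: leading byte 0xF4 = 11110100 → 4-byte char #1 = F4 87 9C 81.
Offset 4: leading byte 0xED = 11101101 → 3-byte char #2 = ED 98 BC.
Offset 7: leading byte 0x6A = 01101010 → 1-byte char #3 = 6A.
Offset 8: leading byte 0xE7 = 11100111 → 3-byte char #4 = E7 B8 99.
Offset 11: leading byte 0x22 = 00100010 → 1-byte char #5 = 22.
Offset 12: leading byte 0xDF = 11011111 → 2-byte char #6 = DF 80.
Offset 14: leading byte 0xF0 = 11110000 → 4-byte char #7 = F0 9F 9A BD.
Leading byte 0xF0 = 11110000 matches 11110xxx → 4-byte sequence.
Byte 1: 0xF0 = 11110000, payload 000 (3 bits).
Byte 2: 0x9F = 10011111 (10xxxxxx ✓), payload 011111.
Byte 3: 0x9A = 10011010 (10xxxxxx ✓), payload 011010.
Byte 4: 0xBD = 10111101 (10xxxxxx ✓), payload 111101.
Concatenate: 000011111011010111101 = 0x1F6BD (21 bits → U+1F6BD).

U+1F6BD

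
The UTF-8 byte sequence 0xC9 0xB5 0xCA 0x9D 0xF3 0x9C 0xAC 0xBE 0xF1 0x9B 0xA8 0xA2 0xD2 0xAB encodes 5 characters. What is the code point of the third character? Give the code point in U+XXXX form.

U+DCB3E

Offset 0: leading byte 0xC9 = 11001001 → 2-byte char #1 = C9 B5.
Offset 2: leading byte 0xCA = 11001010 → 2-byte char #2 = CA 9D.
Offset 4: leading byte 0xF3 = 11110011 → 4-byte char #3 = F3 9C AC BE.
Leading byte 0xF3 = 11110011 matches 11110xxx → 4-byte sequence.
Byte 1: 0xF3 = 11110011, payload 011 (3 bits).
Byte 2: 0x9C = 10011100 (10xxxxxx ✓), payload 011100.
Byte 3: 0xAC = 10101100 (10xxxxxx ✓), payload 101100.
Byte 4: 0xBE = 10111110 (10xxxxxx ✓), payload 111110.
Concatenate: 011011100101100111110 = 0xDCB3E (21 bits → U+DCB3E).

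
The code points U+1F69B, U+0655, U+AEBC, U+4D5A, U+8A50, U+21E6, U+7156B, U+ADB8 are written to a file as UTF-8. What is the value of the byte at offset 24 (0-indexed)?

U+1F69B → 4-byte form F0 9F 9A 9B at offsets 0–3.
U+0655 → 2-byte form D9 95 at offsets 4–5.
U+AEBC → 3-byte form EA BA BC at offsets 6–8.
U+4D5A → 3-byte form E4 B5 9A at offsets 9–11.
U+8A50 → 3-byte form E8 A9 90 at offsets 12–14.
U+21E6 → 3-byte form E2 87 A6 at offsets 15–17.
U+7156B → 4-byte form F1 B1 95 AB at offsets 18–21.
U+ADB8 → 3-byte form EA B6 B8 at offsets 22–24.
Offset 24 falls in char 8's range; it's byte 3 of EA B6 B8 = 0xB8.

0xB8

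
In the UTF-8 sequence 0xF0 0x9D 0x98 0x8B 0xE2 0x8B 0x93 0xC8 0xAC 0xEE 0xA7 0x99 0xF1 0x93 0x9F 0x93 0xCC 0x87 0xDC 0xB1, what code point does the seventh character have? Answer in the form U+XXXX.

U+0731

Offset 0: leading byte 0xF0 = 11110000 → 4-byte char #1 = F0 9D 98 8B.
Offset 4: leading byte 0xE2 = 11100010 → 3-byte char #2 = E2 8B 93.
Offset 7: leading byte 0xC8 = 11001000 → 2-byte char #3 = C8 AC.
Offset 9: leading byte 0xEE = 11101110 → 3-byte char #4 = EE A7 99.
Offset 12: leading byte 0xF1 = 11110001 → 4-byte char #5 = F1 93 9F 93.
Offset 16: leading byte 0xCC = 11001100 → 2-byte char #6 = CC 87.
Offset 18: leading byte 0xDC = 11011100 → 2-byte char #7 = DC B1.
Leading byte 0xDC = 11011100 matches 110xxxxx → 2-byte sequence.
Byte 1: 0xDC = 11011100, payload 11100 (5 bits).
Byte 2: 0xB1 = 10110001 (10xxxxxx ✓), payload 110001.
Concatenate: 11100110001 = 0x731 (11 bits → U+0731).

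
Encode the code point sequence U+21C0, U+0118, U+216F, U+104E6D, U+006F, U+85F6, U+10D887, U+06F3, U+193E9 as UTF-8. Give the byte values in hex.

E2 87 80 C4 98 E2 85 AF F4 84 B9 AD 6F E8 97 B6 F4 8D A2 87 DB B3 F0 99 8F A9

U+21C0: 3-byte form → E2 87 80.
U+0118: 2-byte form → C4 98.
U+216F: 3-byte form → E2 85 AF.
U+104E6D: 4-byte form → F4 84 B9 AD.
U+006F: 1-byte form → 6F.
U+85F6: 3-byte form → E8 97 B6.
U+10D887: 4-byte form → F4 8D A2 87.
U+06F3: 2-byte form → DB B3.
U+193E9: 4-byte form → F0 99 8F A9.
Concatenated (26 bytes): E2 87 80 C4 98 E2 85 AF F4 84 B9 AD 6F E8 97 B6 F4 8D A2 87 DB B3 F0 99 8F A9.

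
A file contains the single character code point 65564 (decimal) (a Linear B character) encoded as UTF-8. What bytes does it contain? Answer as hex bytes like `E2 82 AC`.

U+1001C = 0x1001C = 65564 decimal. In range U+10000–U+10FFFF → 4-byte form: 11110xxx 10xxxxxx 10xxxxxx 10xxxxxx.
Binary (21 bits): 000010000000000011100.
Split 3+6+6+6: 000 | 010000 | 000000 | 011100.
Byte 1: 11110000 = 0xF0.
Byte 2: 10010000 = 0x90.
Byte 3: 10000000 = 0x80.
Byte 4: 10011100 = 0x9C.

F0 90 80 9C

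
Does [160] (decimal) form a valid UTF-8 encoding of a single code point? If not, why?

Byte 0xA0 = 10100000 has the form 10xxxxxx — a continuation byte — but there is no preceding leading byte.

invalid (continuation byte with no leading byte)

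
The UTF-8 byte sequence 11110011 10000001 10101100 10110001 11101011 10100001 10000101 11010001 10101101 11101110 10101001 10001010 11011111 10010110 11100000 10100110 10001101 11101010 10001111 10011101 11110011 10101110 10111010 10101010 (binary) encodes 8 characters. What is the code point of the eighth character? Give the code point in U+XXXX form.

U+EEEAA

Offset 0: leading byte 0xF3 = 11110011 → 4-byte char #1 = F3 81 AC B1.
Offset 4: leading byte 0xEB = 11101011 → 3-byte char #2 = EB A1 85.
Offset 7: leading byte 0xD1 = 11010001 → 2-byte char #3 = D1 AD.
Offset 9: leading byte 0xEE = 11101110 → 3-byte char #4 = EE A9 8A.
Offset 12: leading byte 0xDF = 11011111 → 2-byte char #5 = DF 96.
Offset 14: leading byte 0xE0 = 11100000 → 3-byte char #6 = E0 A6 8D.
Offset 17: leading byte 0xEA = 11101010 → 3-byte char #7 = EA 8F 9D.
Offset 20: leading byte 0xF3 = 11110011 → 4-byte char #8 = F3 AE BA AA.
Leading byte 0xF3 = 11110011 matches 11110xxx → 4-byte sequence.
Byte 1: 0xF3 = 11110011, payload 011 (3 bits).
Byte 2: 0xAE = 10101110 (10xxxxxx ✓), payload 101110.
Byte 3: 0xBA = 10111010 (10xxxxxx ✓), payload 111010.
Byte 4: 0xAA = 10101010 (10xxxxxx ✓), payload 101010.
Concatenate: 011101110111010101010 = 0xEEEAA (21 bits → U+EEEAA).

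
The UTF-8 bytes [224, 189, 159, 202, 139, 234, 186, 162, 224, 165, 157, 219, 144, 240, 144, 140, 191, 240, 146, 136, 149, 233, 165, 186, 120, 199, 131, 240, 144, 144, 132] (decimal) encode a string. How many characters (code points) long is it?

Byte at offset 0: 0xE0 = 11100000 → 3-byte char (#1). Advance 3.
Byte at offset 3: 0xCA = 11001010 → 2-byte char (#2). Advance 2.
Byte at offset 5: 0xEA = 11101010 → 3-byte char (#3). Advance 3.
Byte at offset 8: 0xE0 = 11100000 → 3-byte char (#4). Advance 3.
Byte at offset 11: 0xDB = 11011011 → 2-byte char (#5). Advance 2.
Byte at offset 13: 0xF0 = 11110000 → 4-byte char (#6). Advance 4.
Byte at offset 17: 0xF0 = 11110000 → 4-byte char (#7). Advance 4.
Byte at offset 21: 0xE9 = 11101001 → 3-byte char (#8). Advance 3.
Byte at offset 24: 0x78 = 01111000 → 1-byte char (#9). Advance 1.
Byte at offset 25: 0xC7 = 11000111 → 2-byte char (#10). Advance 2.
Byte at offset 27: 0xF0 = 11110000 → 4-byte char (#11). Advance 4.
Reached end at offset 31 after 11 code points.

11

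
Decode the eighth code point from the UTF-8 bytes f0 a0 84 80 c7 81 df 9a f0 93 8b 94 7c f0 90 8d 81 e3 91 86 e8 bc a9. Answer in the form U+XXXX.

U+8F29

Offset 0: leading byte 0xF0 = 11110000 → 4-byte char #1 = F0 A0 84 80.
Offset 4: leading byte 0xC7 = 11000111 → 2-byte char #2 = C7 81.
Offset 6: leading byte 0xDF = 11011111 → 2-byte char #3 = DF 9A.
Offset 8: leading byte 0xF0 = 11110000 → 4-byte char #4 = F0 93 8B 94.
Offset 12: leading byte 0x7C = 01111100 → 1-byte char #5 = 7C.
Offset 13: leading byte 0xF0 = 11110000 → 4-byte char #6 = F0 90 8D 81.
Offset 17: leading byte 0xE3 = 11100011 → 3-byte char #7 = E3 91 86.
Offset 20: leading byte 0xE8 = 11101000 → 3-byte char #8 = E8 BC A9.
Leading byte 0xE8 = 11101000 matches 1110xxxx → 3-byte sequence.
Byte 1: 0xE8 = 11101000, payload 1000 (4 bits).
Byte 2: 0xBC = 10111100 (10xxxxxx ✓), payload 111100.
Byte 3: 0xA9 = 10101001 (10xxxxxx ✓), payload 101001.
Concatenate: 1000111100101001 = 0x8F29 (16 bits → U+8F29).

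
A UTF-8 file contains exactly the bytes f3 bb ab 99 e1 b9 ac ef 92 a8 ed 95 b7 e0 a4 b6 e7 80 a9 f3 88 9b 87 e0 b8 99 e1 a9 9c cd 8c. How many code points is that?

10

Byte at offset 0: 0xF3 = 11110011 → 4-byte char (#1). Advance 4.
Byte at offset 4: 0xE1 = 11100001 → 3-byte char (#2). Advance 3.
Byte at offset 7: 0xEF = 11101111 → 3-byte char (#3). Advance 3.
Byte at offset 10: 0xED = 11101101 → 3-byte char (#4). Advance 3.
Byte at offset 13: 0xE0 = 11100000 → 3-byte char (#5). Advance 3.
Byte at offset 16: 0xE7 = 11100111 → 3-byte char (#6). Advance 3.
Byte at offset 19: 0xF3 = 11110011 → 4-byte char (#7). Advance 4.
Byte at offset 23: 0xE0 = 11100000 → 3-byte char (#8). Advance 3.
Byte at offset 26: 0xE1 = 11100001 → 3-byte char (#9). Advance 3.
Byte at offset 29: 0xCD = 11001101 → 2-byte char (#10). Advance 2.
Reached end at offset 31 after 10 code points.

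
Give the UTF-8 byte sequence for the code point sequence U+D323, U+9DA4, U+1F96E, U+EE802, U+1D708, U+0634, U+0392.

U+D323: 3-byte form → ED 8C A3.
U+9DA4: 3-byte form → E9 B6 A4.
U+1F96E: 4-byte form → F0 9F A5 AE.
U+EE802: 4-byte form → F3 AE A0 82.
U+1D708: 4-byte form → F0 9D 9C 88.
U+0634: 2-byte form → D8 B4.
U+0392: 2-byte form → CE 92.
Concatenated (22 bytes): ED 8C A3 E9 B6 A4 F0 9F A5 AE F3 AE A0 82 F0 9D 9C 88 D8 B4 CE 92.

ED 8C A3 E9 B6 A4 F0 9F A5 AE F3 AE A0 82 F0 9D 9C 88 D8 B4 CE 92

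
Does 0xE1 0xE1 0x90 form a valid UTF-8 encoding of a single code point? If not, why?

Leading byte 0xE1 = 11100001 → 3-byte form.
Byte 2 is 0xE1 = 11100001, which is not 10xxxxxx — expected a continuation byte.

invalid (non-continuation byte where continuation expected)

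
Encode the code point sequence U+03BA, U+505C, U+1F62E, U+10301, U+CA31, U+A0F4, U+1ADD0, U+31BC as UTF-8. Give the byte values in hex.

U+03BA: 2-byte form → CE BA.
U+505C: 3-byte form → E5 81 9C.
U+1F62E: 4-byte form → F0 9F 98 AE.
U+10301: 4-byte form → F0 90 8C 81.
U+CA31: 3-byte form → EC A8 B1.
U+A0F4: 3-byte form → EA 83 B4.
U+1ADD0: 4-byte form → F0 9A B7 90.
U+31BC: 3-byte form → E3 86 BC.
Concatenated (26 bytes): CE BA E5 81 9C F0 9F 98 AE F0 90 8C 81 EC A8 B1 EA 83 B4 F0 9A B7 90 E3 86 BC.

CE BA E5 81 9C F0 9F 98 AE F0 90 8C 81 EC A8 B1 EA 83 B4 F0 9A B7 90 E3 86 BC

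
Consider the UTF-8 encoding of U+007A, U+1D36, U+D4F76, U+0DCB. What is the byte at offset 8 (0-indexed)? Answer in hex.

U+007A → 1-byte form 7A at offsets 0–0.
U+1D36 → 3-byte form E1 B4 B6 at offsets 1–3.
U+D4F76 → 4-byte form F3 94 BD B6 at offsets 4–7.
U+0DCB → 3-byte form E0 B7 8B at offsets 8–10.
Offset 8 falls in char 4's range; it's byte 1 of E0 B7 8B = 0xE0.

0xE0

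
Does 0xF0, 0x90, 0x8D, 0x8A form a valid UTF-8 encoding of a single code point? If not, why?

Leading byte 0xF0 = 11110000 → 4-byte form.
Continuation bytes 0x90=10010000, 0x8D=10001101, 0x8A=10001010 all match 10xxxxxx.
Decoded value 0x1034A is ≥ 0x10000 (shortest form) and not a surrogate.

valid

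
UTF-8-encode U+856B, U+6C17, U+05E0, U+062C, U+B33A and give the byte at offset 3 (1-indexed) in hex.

0xAB

1-indexed offset 3 is 0-indexed offset 2.
U+856B → 3-byte form E8 95 AB at offsets 0–2.
Offset 2 falls in char 1's range; it's byte 3 of E8 95 AB = 0xAB.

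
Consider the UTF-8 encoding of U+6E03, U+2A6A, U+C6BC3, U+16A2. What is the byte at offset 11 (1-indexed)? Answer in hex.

0xE1

1-indexed offset 11 is 0-indexed offset 10.
U+6E03 → 3-byte form E6 B8 83 at offsets 0–2.
U+2A6A → 3-byte form E2 A9 AA at offsets 3–5.
U+C6BC3 → 4-byte form F3 86 AF 83 at offsets 6–9.
U+16A2 → 3-byte form E1 9A A2 at offsets 10–12.
Offset 10 falls in char 4's range; it's byte 1 of E1 9A A2 = 0xE1.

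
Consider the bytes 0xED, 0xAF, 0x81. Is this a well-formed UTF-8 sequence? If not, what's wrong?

invalid (encodes a surrogate (U+D800–U+DFFF))

Structurally a 3-byte sequence; payload = 0xDBC1.
But 0xDBC1 is in U+D800–U+DFFF, the surrogate range. Surrogates are not Unicode scalar values and are forbidden in UTF-8.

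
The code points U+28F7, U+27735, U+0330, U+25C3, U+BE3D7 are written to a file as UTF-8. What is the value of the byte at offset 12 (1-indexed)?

0x83

1-indexed offset 12 is 0-indexed offset 11.
U+28F7 → 3-byte form E2 A3 B7 at offsets 0–2.
U+27735 → 4-byte form F0 A7 9C B5 at offsets 3–6.
U+0330 → 2-byte form CC B0 at offsets 7–8.
U+25C3 → 3-byte form E2 97 83 at offsets 9–11.
Offset 11 falls in char 4's range; it's byte 3 of E2 97 83 = 0x83.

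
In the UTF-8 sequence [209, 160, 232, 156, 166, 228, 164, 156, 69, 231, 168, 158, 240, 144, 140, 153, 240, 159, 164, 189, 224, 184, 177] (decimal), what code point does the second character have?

Offset 0: leading byte 0xD1 = 11010001 → 2-byte char #1 = D1 A0.
Offset 2: leading byte 0xE8 = 11101000 → 3-byte char #2 = E8 9C A6.
Leading byte 0xE8 = 11101000 matches 1110xxxx → 3-byte sequence.
Byte 1: 0xE8 = 11101000, payload 1000 (4 bits).
Byte 2: 0x9C = 10011100 (10xxxxxx ✓), payload 011100.
Byte 3: 0xA6 = 10100110 (10xxxxxx ✓), payload 100110.
Concatenate: 1000011100100110 = 0x8726 (16 bits → U+8726).

U+8726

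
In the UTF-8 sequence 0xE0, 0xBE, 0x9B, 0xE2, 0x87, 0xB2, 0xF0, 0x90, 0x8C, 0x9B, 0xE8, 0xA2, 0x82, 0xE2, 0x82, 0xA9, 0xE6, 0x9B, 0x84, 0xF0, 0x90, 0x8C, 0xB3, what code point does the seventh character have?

U+10333

Offset 0: leading byte 0xE0 = 11100000 → 3-byte char #1 = E0 BE 9B.
Offset 3: leading byte 0xE2 = 11100010 → 3-byte char #2 = E2 87 B2.
Offset 6: leading byte 0xF0 = 11110000 → 4-byte char #3 = F0 90 8C 9B.
Offset 10: leading byte 0xE8 = 11101000 → 3-byte char #4 = E8 A2 82.
Offset 13: leading byte 0xE2 = 11100010 → 3-byte char #5 = E2 82 A9.
Offset 16: leading byte 0xE6 = 11100110 → 3-byte char #6 = E6 9B 84.
Offset 19: leading byte 0xF0 = 11110000 → 4-byte char #7 = F0 90 8C B3.
Leading byte 0xF0 = 11110000 matches 11110xxx → 4-byte sequence.
Byte 1: 0xF0 = 11110000, payload 000 (3 bits).
Byte 2: 0x90 = 10010000 (10xxxxxx ✓), payload 010000.
Byte 3: 0x8C = 10001100 (10xxxxxx ✓), payload 001100.
Byte 4: 0xB3 = 10110011 (10xxxxxx ✓), payload 110011.
Concatenate: 000010000001100110011 = 0x10333 (21 bits → U+10333).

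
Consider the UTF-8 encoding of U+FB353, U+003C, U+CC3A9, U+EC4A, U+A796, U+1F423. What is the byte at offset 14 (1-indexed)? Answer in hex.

1-indexed offset 14 is 0-indexed offset 13.
U+FB353 → 4-byte form F3 BB 8D 93 at offsets 0–3.
U+003C → 1-byte form 3C at offsets 4–4.
U+CC3A9 → 4-byte form F3 8C 8E A9 at offsets 5–8.
U+EC4A → 3-byte form EE B1 8A at offsets 9–11.
U+A796 → 3-byte form EA 9E 96 at offsets 12–14.
Offset 13 falls in char 5's range; it's byte 2 of EA 9E 96 = 0x9E.

0x9E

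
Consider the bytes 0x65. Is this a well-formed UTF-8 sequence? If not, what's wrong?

Leading byte 0x65 = 01100101 → 1-byte form.

valid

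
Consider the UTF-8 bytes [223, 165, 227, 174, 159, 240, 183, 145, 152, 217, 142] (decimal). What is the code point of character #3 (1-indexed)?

U+37458

Offset 0: leading byte 0xDF = 11011111 → 2-byte char #1 = DF A5.
Offset 2: leading byte 0xE3 = 11100011 → 3-byte char #2 = E3 AE 9F.
Offset 5: leading byte 0xF0 = 11110000 → 4-byte char #3 = F0 B7 91 98.
Leading byte 0xF0 = 11110000 matches 11110xxx → 4-byte sequence.
Byte 1: 0xF0 = 11110000, payload 000 (3 bits).
Byte 2: 0xB7 = 10110111 (10xxxxxx ✓), payload 110111.
Byte 3: 0x91 = 10010001 (10xxxxxx ✓), payload 010001.
Byte 4: 0x98 = 10011000 (10xxxxxx ✓), payload 011000.
Concatenate: 000110111010001011000 = 0x37458 (21 bits → U+37458).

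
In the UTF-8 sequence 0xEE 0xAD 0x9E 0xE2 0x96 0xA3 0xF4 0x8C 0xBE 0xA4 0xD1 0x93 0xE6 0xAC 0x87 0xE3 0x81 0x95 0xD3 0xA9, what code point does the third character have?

U+10CFA4

Offset 0: leading byte 0xEE = 11101110 → 3-byte char #1 = EE AD 9E.
Offset 3: leading byte 0xE2 = 11100010 → 3-byte char #2 = E2 96 A3.
Offset 6: leading byte 0xF4 = 11110100 → 4-byte char #3 = F4 8C BE A4.
Leading byte 0xF4 = 11110100 matches 11110xxx → 4-byte sequence.
Byte 1: 0xF4 = 11110100, payload 100 (3 bits).
Byte 2: 0x8C = 10001100 (10xxxxxx ✓), payload 001100.
Byte 3: 0xBE = 10111110 (10xxxxxx ✓), payload 111110.
Byte 4: 0xA4 = 10100100 (10xxxxxx ✓), payload 100100.
Concatenate: 100001100111110100100 = 0x10CFA4 (21 bits → U+10CFA4).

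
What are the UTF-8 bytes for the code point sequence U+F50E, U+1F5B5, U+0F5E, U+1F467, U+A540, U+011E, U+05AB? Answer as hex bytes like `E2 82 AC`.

U+F50E: 3-byte form → EF 94 8E.
U+1F5B5: 4-byte form → F0 9F 96 B5.
U+0F5E: 3-byte form → E0 BD 9E.
U+1F467: 4-byte form → F0 9F 91 A7.
U+A540: 3-byte form → EA 95 80.
U+011E: 2-byte form → C4 9E.
U+05AB: 2-byte form → D6 AB.
Concatenated (21 bytes): EF 94 8E F0 9F 96 B5 E0 BD 9E F0 9F 91 A7 EA 95 80 C4 9E D6 AB.

EF 94 8E F0 9F 96 B5 E0 BD 9E F0 9F 91 A7 EA 95 80 C4 9E D6 AB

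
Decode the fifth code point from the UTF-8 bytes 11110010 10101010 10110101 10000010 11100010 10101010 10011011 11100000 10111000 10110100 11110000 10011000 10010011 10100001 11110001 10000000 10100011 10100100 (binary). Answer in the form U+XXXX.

U+408E4

Offset 0: leading byte 0xF2 = 11110010 → 4-byte char #1 = F2 AA B5 82.
Offset 4: leading byte 0xE2 = 11100010 → 3-byte char #2 = E2 AA 9B.
Offset 7: leading byte 0xE0 = 11100000 → 3-byte char #3 = E0 B8 B4.
Offset 10: leading byte 0xF0 = 11110000 → 4-byte char #4 = F0 98 93 A1.
Offset 14: leading byte 0xF1 = 11110001 → 4-byte char #5 = F1 80 A3 A4.
Leading byte 0xF1 = 11110001 matches 11110xxx → 4-byte sequence.
Byte 1: 0xF1 = 11110001, payload 001 (3 bits).
Byte 2: 0x80 = 10000000 (10xxxxxx ✓), payload 000000.
Byte 3: 0xA3 = 10100011 (10xxxxxx ✓), payload 100011.
Byte 4: 0xA4 = 10100100 (10xxxxxx ✓), payload 100100.
Concatenate: 001000000100011100100 = 0x408E4 (21 bits → U+408E4).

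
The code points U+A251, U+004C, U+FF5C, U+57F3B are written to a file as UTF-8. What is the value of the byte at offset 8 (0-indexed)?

0x97

U+A251 → 3-byte form EA 89 91 at offsets 0–2.
U+004C → 1-byte form 4C at offsets 3–3.
U+FF5C → 3-byte form EF BD 9C at offsets 4–6.
U+57F3B → 4-byte form F1 97 BC BB at offsets 7–10.
Offset 8 falls in char 4's range; it's byte 2 of F1 97 BC BB = 0x97.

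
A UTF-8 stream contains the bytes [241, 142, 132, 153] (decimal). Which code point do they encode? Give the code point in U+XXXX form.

U+4E119

Leading byte 0xF1 = 11110001 matches 11110xxx → 4-byte sequence.
Byte 1: 0xF1 = 11110001, payload 001 (3 bits).
Byte 2: 0x8E = 10001110 (10xxxxxx ✓), payload 001110.
Byte 3: 0x84 = 10000100 (10xxxxxx ✓), payload 000100.
Byte 4: 0x99 = 10011001 (10xxxxxx ✓), payload 011001.
Concatenate: 001001110000100011001 = 0x4E119 (21 bits → U+4E119).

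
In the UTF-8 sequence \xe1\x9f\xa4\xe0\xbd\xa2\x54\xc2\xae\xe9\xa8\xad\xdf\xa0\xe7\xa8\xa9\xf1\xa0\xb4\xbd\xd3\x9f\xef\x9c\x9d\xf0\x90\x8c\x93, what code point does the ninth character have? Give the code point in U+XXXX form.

U+04DF

Offset 0: leading byte 0xE1 = 11100001 → 3-byte char #1 = E1 9F A4.
Offset 3: leading byte 0xE0 = 11100000 → 3-byte char #2 = E0 BD A2.
Offset 6: leading byte 0x54 = 01010100 → 1-byte char #3 = 54.
Offset 7: leading byte 0xC2 = 11000010 → 2-byte char #4 = C2 AE.
Offset 9: leading byte 0xE9 = 11101001 → 3-byte char #5 = E9 A8 AD.
Offset 12: leading byte 0xDF = 11011111 → 2-byte char #6 = DF A0.
Offset 14: leading byte 0xE7 = 11100111 → 3-byte char #7 = E7 A8 A9.
Offset 17: leading byte 0xF1 = 11110001 → 4-byte char #8 = F1 A0 B4 BD.
Offset 21: leading byte 0xD3 = 11010011 → 2-byte char #9 = D3 9F.
Leading byte 0xD3 = 11010011 matches 110xxxxx → 2-byte sequence.
Byte 1: 0xD3 = 11010011, payload 10011 (5 bits).
Byte 2: 0x9F = 10011111 (10xxxxxx ✓), payload 011111.
Concatenate: 10011011111 = 0x4DF (11 bits → U+04DF).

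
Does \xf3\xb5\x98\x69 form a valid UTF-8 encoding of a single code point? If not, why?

invalid (non-continuation byte where continuation expected)

Leading byte 0xF3 = 11110011 → 4-byte form.
Byte 4 is 0x69 = 01101001, which is not 10xxxxxx — expected a continuation byte.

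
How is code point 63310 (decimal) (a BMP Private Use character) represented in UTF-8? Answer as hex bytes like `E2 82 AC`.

EF 9D 8E

U+F74E = 0xF74E = 63310 decimal. In range U+0800–U+FFFF → 3-byte form: 1110xxxx 10xxxxxx 10xxxxxx.
Binary (16 bits): 1111011101001110.
Split 4+6+6: 1111 | 011101 | 001110.
Byte 1: 11101111 = 0xEF.
Byte 2: 10011101 = 0x9D.
Byte 3: 10001110 = 0x8E.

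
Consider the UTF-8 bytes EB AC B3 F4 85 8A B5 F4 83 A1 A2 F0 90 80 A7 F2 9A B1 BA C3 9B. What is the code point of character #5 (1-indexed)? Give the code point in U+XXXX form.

U+9AC7A

Offset 0: leading byte 0xEB = 11101011 → 3-byte char #1 = EB AC B3.
Offset 3: leading byte 0xF4 = 11110100 → 4-byte char #2 = F4 85 8A B5.
Offset 7: leading byte 0xF4 = 11110100 → 4-byte char #3 = F4 83 A1 A2.
Offset 11: leading byte 0xF0 = 11110000 → 4-byte char #4 = F0 90 80 A7.
Offset 15: leading byte 0xF2 = 11110010 → 4-byte char #5 = F2 9A B1 BA.
Leading byte 0xF2 = 11110010 matches 11110xxx → 4-byte sequence.
Byte 1: 0xF2 = 11110010, payload 010 (3 bits).
Byte 2: 0x9A = 10011010 (10xxxxxx ✓), payload 011010.
Byte 3: 0xB1 = 10110001 (10xxxxxx ✓), payload 110001.
Byte 4: 0xBA = 10111010 (10xxxxxx ✓), payload 111010.
Concatenate: 010011010110001111010 = 0x9AC7A (21 bits → U+9AC7A).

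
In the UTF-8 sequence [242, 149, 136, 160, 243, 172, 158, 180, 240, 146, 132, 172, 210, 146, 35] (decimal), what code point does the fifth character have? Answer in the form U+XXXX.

Offset 0: leading byte 0xF2 = 11110010 → 4-byte char #1 = F2 95 88 A0.
Offset 4: leading byte 0xF3 = 11110011 → 4-byte char #2 = F3 AC 9E B4.
Offset 8: leading byte 0xF0 = 11110000 → 4-byte char #3 = F0 92 84 AC.
Offset 12: leading byte 0xD2 = 11010010 → 2-byte char #4 = D2 92.
Offset 14: leading byte 0x23 = 00100011 → 1-byte char #5 = 23.
Leading byte 0x23 = 00100011 matches 0xxxxxxx → 1-byte sequence.
Byte 1: 0x23 = 00100011, payload 0100011 (7 bits).
Concatenate: 0100011 = 0x23 (7 bits → U+0023).

U+0023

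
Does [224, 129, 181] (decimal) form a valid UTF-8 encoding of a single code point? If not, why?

invalid (overlong encoding)

Leading byte 0xE0 = 11100000 → 3-byte form.
Continuation bytes all match 10xxxxxx. Payload decodes to 0x75.
But 0x75 < 0x800, the minimum for a 3-byte sequence — this is an overlong encoding.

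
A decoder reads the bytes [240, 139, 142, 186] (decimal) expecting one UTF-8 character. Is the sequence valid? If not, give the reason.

invalid (overlong encoding)

Leading byte 0xF0 = 11110000 → 4-byte form.
Continuation bytes all match 10xxxxxx. Payload decodes to 0xB3BA.
But 0xB3BA < 0x10000, the minimum for a 4-byte sequence — this is an overlong encoding.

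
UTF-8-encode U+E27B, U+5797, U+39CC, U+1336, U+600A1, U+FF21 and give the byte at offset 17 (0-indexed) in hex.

U+E27B → 3-byte form EE 89 BB at offsets 0–2.
U+5797 → 3-byte form E5 9E 97 at offsets 3–5.
U+39CC → 3-byte form E3 A7 8C at offsets 6–8.
U+1336 → 3-byte form E1 8C B6 at offsets 9–11.
U+600A1 → 4-byte form F1 A0 82 A1 at offsets 12–15.
U+FF21 → 3-byte form EF BC A1 at offsets 16–18.
Offset 17 falls in char 6's range; it's byte 2 of EF BC A1 = 0xBC.

0xBC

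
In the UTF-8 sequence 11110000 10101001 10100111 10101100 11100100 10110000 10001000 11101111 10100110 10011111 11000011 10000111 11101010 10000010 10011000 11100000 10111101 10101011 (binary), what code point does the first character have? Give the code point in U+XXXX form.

U+299EC

Offset 0: leading byte 0xF0 = 11110000 → 4-byte char #1 = F0 A9 A7 AC.
Leading byte 0xF0 = 11110000 matches 11110xxx → 4-byte sequence.
Byte 1: 0xF0 = 11110000, payload 000 (3 bits).
Byte 2: 0xA9 = 10101001 (10xxxxxx ✓), payload 101001.
Byte 3: 0xA7 = 10100111 (10xxxxxx ✓), payload 100111.
Byte 4: 0xAC = 10101100 (10xxxxxx ✓), payload 101100.
Concatenate: 000101001100111101100 = 0x299EC (21 bits → U+299EC).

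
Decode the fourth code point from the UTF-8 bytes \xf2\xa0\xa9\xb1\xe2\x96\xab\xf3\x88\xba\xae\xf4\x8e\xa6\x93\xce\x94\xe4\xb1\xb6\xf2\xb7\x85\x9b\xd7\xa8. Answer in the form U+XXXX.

U+10E993

Offset 0: leading byte 0xF2 = 11110010 → 4-byte char #1 = F2 A0 A9 B1.
Offset 4: leading byte 0xE2 = 11100010 → 3-byte char #2 = E2 96 AB.
Offset 7: leading byte 0xF3 = 11110011 → 4-byte char #3 = F3 88 BA AE.
Offset 11: leading byte 0xF4 = 11110100 → 4-byte char #4 = F4 8E A6 93.
Leading byte 0xF4 = 11110100 matches 11110xxx → 4-byte sequence.
Byte 1: 0xF4 = 11110100, payload 100 (3 bits).
Byte 2: 0x8E = 10001110 (10xxxxxx ✓), payload 001110.
Byte 3: 0xA6 = 10100110 (10xxxxxx ✓), payload 100110.
Byte 4: 0x93 = 10010011 (10xxxxxx ✓), payload 010011.
Concatenate: 100001110100110010011 = 0x10E993 (21 bits → U+10E993).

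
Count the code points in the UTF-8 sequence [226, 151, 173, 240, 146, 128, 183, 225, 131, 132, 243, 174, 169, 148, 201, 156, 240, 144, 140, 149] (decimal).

Byte at offset 0: 0xE2 = 11100010 → 3-byte char (#1). Advance 3.
Byte at offset 3: 0xF0 = 11110000 → 4-byte char (#2). Advance 4.
Byte at offset 7: 0xE1 = 11100001 → 3-byte char (#3). Advance 3.
Byte at offset 10: 0xF3 = 11110011 → 4-byte char (#4). Advance 4.
Byte at offset 14: 0xC9 = 11001001 → 2-byte char (#5). Advance 2.
Byte at offset 16: 0xF0 = 11110000 → 4-byte char (#6). Advance 4.
Reached end at offset 20 after 6 code points.

6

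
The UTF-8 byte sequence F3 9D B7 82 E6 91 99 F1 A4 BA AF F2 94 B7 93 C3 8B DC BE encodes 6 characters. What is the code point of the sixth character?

Offset 0: leading byte 0xF3 = 11110011 → 4-byte char #1 = F3 9D B7 82.
Offset 4: leading byte 0xE6 = 11100110 → 3-byte char #2 = E6 91 99.
Offset 7: leading byte 0xF1 = 11110001 → 4-byte char #3 = F1 A4 BA AF.
Offset 11: leading byte 0xF2 = 11110010 → 4-byte char #4 = F2 94 B7 93.
Offset 15: leading byte 0xC3 = 11000011 → 2-byte char #5 = C3 8B.
Offset 17: leading byte 0xDC = 11011100 → 2-byte char #6 = DC BE.
Leading byte 0xDC = 11011100 matches 110xxxxx → 2-byte sequence.
Byte 1: 0xDC = 11011100, payload 11100 (5 bits).
Byte 2: 0xBE = 10111110 (10xxxxxx ✓), payload 111110.
Concatenate: 11100111110 = 0x73E (11 bits → U+073E).

U+073E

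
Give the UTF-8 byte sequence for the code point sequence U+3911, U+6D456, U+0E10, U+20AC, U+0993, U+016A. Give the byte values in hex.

U+3911: 3-byte form → E3 A4 91.
U+6D456: 4-byte form → F1 AD 91 96.
U+0E10: 3-byte form → E0 B8 90.
U+20AC: 3-byte form → E2 82 AC.
U+0993: 3-byte form → E0 A6 93.
U+016A: 2-byte form → C5 AA.
Concatenated (18 bytes): E3 A4 91 F1 AD 91 96 E0 B8 90 E2 82 AC E0 A6 93 C5 AA.

E3 A4 91 F1 AD 91 96 E0 B8 90 E2 82 AC E0 A6 93 C5 AA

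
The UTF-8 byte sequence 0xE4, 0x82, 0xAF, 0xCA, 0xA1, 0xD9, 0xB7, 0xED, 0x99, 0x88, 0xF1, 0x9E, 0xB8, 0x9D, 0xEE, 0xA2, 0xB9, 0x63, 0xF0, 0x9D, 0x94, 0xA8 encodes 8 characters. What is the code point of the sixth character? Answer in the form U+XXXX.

U+E8B9

Offset 0: leading byte 0xE4 = 11100100 → 3-byte char #1 = E4 82 AF.
Offset 3: leading byte 0xCA = 11001010 → 2-byte char #2 = CA A1.
Offset 5: leading byte 0xD9 = 11011001 → 2-byte char #3 = D9 B7.
Offset 7: leading byte 0xED = 11101101 → 3-byte char #4 = ED 99 88.
Offset 10: leading byte 0xF1 = 11110001 → 4-byte char #5 = F1 9E B8 9D.
Offset 14: leading byte 0xEE = 11101110 → 3-byte char #6 = EE A2 B9.
Leading byte 0xEE = 11101110 matches 1110xxxx → 3-byte sequence.
Byte 1: 0xEE = 11101110, payload 1110 (4 bits).
Byte 2: 0xA2 = 10100010 (10xxxxxx ✓), payload 100010.
Byte 3: 0xB9 = 10111001 (10xxxxxx ✓), payload 111001.
Concatenate: 1110100010111001 = 0xE8B9 (16 bits → U+E8B9).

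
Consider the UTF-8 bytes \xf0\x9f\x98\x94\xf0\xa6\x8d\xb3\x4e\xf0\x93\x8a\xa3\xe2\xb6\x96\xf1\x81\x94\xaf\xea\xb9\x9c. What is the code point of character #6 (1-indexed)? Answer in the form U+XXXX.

U+4152F

Offset 0: leading byte 0xF0 = 11110000 → 4-byte char #1 = F0 9F 98 94.
Offset 4: leading byte 0xF0 = 11110000 → 4-byte char #2 = F0 A6 8D B3.
Offset 8: leading byte 0x4E = 01001110 → 1-byte char #3 = 4E.
Offset 9: leading byte 0xF0 = 11110000 → 4-byte char #4 = F0 93 8A A3.
Offset 13: leading byte 0xE2 = 11100010 → 3-byte char #5 = E2 B6 96.
Offset 16: leading byte 0xF1 = 11110001 → 4-byte char #6 = F1 81 94 AF.
Leading byte 0xF1 = 11110001 matches 11110xxx → 4-byte sequence.
Byte 1: 0xF1 = 11110001, payload 001 (3 bits).
Byte 2: 0x81 = 10000001 (10xxxxxx ✓), payload 000001.
Byte 3: 0x94 = 10010100 (10xxxxxx ✓), payload 010100.
Byte 4: 0xAF = 10101111 (10xxxxxx ✓), payload 101111.
Concatenate: 001000001010100101111 = 0x4152F (21 bits → U+4152F).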